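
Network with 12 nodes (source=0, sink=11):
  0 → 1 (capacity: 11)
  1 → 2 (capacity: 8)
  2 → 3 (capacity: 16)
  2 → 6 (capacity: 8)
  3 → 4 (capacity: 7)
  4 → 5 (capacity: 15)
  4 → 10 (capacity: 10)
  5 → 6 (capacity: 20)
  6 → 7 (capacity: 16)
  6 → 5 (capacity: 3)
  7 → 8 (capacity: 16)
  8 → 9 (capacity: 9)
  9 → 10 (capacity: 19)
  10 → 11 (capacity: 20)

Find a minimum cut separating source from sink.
Min cut value = 8, edges: (1,2)

Min cut value: 8
Partition: S = [0, 1], T = [2, 3, 4, 5, 6, 7, 8, 9, 10, 11]
Cut edges: (1,2)

By max-flow min-cut theorem, max flow = min cut = 8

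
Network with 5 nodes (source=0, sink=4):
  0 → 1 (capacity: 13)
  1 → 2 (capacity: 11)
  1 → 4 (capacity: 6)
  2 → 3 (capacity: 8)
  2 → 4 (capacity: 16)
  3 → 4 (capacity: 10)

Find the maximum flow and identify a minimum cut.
Max flow = 13, Min cut edges: (0,1)

Maximum flow: 13
Minimum cut: (0,1)
Partition: S = [0], T = [1, 2, 3, 4]

Max-flow min-cut theorem verified: both equal 13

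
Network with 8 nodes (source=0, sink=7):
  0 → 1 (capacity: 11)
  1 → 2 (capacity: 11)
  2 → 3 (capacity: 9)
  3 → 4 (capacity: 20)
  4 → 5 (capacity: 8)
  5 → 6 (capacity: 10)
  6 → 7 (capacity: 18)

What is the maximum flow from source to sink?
Maximum flow = 8

Max flow: 8

Flow assignment:
  0 → 1: 8/11
  1 → 2: 8/11
  2 → 3: 8/9
  3 → 4: 8/20
  4 → 5: 8/8
  5 → 6: 8/10
  6 → 7: 8/18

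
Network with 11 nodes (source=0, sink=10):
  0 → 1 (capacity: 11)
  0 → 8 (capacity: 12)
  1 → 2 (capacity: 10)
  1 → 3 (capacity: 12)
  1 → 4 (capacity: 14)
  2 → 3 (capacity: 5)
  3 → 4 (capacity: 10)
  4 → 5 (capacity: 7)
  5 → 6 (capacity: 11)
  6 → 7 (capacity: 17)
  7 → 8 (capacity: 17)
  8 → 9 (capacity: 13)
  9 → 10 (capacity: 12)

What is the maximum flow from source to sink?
Maximum flow = 12

Max flow: 12

Flow assignment:
  0 → 1: 7/11
  0 → 8: 5/12
  1 → 4: 7/14
  4 → 5: 7/7
  5 → 6: 7/11
  6 → 7: 7/17
  7 → 8: 7/17
  8 → 9: 12/13
  9 → 10: 12/12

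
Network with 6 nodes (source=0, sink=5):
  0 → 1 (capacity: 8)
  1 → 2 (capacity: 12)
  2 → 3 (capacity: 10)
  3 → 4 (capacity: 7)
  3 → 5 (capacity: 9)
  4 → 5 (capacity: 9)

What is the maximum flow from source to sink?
Maximum flow = 8

Max flow: 8

Flow assignment:
  0 → 1: 8/8
  1 → 2: 8/12
  2 → 3: 8/10
  3 → 5: 8/9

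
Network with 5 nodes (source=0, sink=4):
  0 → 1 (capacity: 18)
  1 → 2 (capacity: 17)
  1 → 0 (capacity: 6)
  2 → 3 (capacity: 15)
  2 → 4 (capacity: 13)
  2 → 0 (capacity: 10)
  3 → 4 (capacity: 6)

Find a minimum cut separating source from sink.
Min cut value = 17, edges: (1,2)

Min cut value: 17
Partition: S = [0, 1], T = [2, 3, 4]
Cut edges: (1,2)

By max-flow min-cut theorem, max flow = min cut = 17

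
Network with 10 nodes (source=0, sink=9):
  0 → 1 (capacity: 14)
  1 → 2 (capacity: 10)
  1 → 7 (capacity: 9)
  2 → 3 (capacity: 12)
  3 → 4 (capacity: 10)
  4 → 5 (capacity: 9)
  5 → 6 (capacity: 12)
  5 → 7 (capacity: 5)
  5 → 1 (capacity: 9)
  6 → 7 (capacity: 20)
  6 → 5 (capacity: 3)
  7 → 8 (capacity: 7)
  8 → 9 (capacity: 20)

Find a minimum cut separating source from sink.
Min cut value = 7, edges: (7,8)

Min cut value: 7
Partition: S = [0, 1, 2, 3, 4, 5, 6, 7], T = [8, 9]
Cut edges: (7,8)

By max-flow min-cut theorem, max flow = min cut = 7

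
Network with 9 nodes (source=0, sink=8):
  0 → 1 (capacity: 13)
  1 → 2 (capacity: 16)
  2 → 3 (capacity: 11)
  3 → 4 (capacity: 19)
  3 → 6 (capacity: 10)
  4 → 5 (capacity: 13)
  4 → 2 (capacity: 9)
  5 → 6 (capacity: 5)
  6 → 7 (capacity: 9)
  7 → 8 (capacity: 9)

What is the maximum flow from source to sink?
Maximum flow = 9

Max flow: 9

Flow assignment:
  0 → 1: 9/13
  1 → 2: 9/16
  2 → 3: 10/11
  3 → 4: 1/19
  3 → 6: 9/10
  4 → 2: 1/9
  6 → 7: 9/9
  7 → 8: 9/9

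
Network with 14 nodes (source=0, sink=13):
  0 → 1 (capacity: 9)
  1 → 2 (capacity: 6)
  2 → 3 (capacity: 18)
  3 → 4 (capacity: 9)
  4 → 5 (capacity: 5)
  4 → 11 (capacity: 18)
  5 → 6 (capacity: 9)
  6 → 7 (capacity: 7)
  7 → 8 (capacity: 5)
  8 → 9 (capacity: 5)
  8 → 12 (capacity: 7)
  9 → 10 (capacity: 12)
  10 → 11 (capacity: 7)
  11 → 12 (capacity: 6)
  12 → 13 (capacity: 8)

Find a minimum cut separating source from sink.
Min cut value = 6, edges: (1,2)

Min cut value: 6
Partition: S = [0, 1], T = [2, 3, 4, 5, 6, 7, 8, 9, 10, 11, 12, 13]
Cut edges: (1,2)

By max-flow min-cut theorem, max flow = min cut = 6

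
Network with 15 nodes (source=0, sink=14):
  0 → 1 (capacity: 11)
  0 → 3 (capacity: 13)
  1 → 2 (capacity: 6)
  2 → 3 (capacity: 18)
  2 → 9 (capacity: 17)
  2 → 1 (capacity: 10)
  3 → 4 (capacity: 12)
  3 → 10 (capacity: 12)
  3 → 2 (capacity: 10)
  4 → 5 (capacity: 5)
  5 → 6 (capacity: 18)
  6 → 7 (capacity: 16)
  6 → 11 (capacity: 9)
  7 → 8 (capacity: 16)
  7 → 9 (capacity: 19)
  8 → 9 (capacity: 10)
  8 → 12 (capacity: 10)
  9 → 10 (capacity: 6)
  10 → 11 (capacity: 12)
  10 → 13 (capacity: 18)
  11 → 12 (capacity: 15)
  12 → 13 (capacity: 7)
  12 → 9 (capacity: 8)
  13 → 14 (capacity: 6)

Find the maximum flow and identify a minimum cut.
Max flow = 6, Min cut edges: (13,14)

Maximum flow: 6
Minimum cut: (13,14)
Partition: S = [0, 1, 2, 3, 4, 5, 6, 7, 8, 9, 10, 11, 12, 13], T = [14]

Max-flow min-cut theorem verified: both equal 6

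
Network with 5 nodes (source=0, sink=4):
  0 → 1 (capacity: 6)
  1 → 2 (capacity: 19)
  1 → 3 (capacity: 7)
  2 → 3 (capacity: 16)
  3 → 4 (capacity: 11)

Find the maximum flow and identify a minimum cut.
Max flow = 6, Min cut edges: (0,1)

Maximum flow: 6
Minimum cut: (0,1)
Partition: S = [0], T = [1, 2, 3, 4]

Max-flow min-cut theorem verified: both equal 6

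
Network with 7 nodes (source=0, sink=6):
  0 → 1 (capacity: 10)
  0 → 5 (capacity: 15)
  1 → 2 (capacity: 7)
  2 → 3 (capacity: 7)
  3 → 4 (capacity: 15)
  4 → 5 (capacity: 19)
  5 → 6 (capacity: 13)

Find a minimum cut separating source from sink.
Min cut value = 13, edges: (5,6)

Min cut value: 13
Partition: S = [0, 1, 2, 3, 4, 5], T = [6]
Cut edges: (5,6)

By max-flow min-cut theorem, max flow = min cut = 13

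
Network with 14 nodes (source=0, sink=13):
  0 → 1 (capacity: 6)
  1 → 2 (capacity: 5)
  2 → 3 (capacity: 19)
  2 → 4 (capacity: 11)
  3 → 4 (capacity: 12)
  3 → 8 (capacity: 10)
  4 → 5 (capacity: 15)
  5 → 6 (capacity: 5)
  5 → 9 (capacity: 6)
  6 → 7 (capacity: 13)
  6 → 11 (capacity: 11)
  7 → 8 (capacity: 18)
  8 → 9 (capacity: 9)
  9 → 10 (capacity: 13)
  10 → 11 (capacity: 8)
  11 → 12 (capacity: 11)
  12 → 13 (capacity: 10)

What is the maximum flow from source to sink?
Maximum flow = 5

Max flow: 5

Flow assignment:
  0 → 1: 5/6
  1 → 2: 5/5
  2 → 4: 5/11
  4 → 5: 5/15
  5 → 6: 5/5
  6 → 11: 5/11
  11 → 12: 5/11
  12 → 13: 5/10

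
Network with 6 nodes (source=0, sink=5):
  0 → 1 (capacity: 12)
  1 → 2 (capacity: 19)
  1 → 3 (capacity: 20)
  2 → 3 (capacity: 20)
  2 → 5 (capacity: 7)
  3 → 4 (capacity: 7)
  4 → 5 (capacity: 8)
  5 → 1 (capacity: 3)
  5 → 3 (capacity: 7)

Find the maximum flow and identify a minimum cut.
Max flow = 12, Min cut edges: (0,1)

Maximum flow: 12
Minimum cut: (0,1)
Partition: S = [0], T = [1, 2, 3, 4, 5]

Max-flow min-cut theorem verified: both equal 12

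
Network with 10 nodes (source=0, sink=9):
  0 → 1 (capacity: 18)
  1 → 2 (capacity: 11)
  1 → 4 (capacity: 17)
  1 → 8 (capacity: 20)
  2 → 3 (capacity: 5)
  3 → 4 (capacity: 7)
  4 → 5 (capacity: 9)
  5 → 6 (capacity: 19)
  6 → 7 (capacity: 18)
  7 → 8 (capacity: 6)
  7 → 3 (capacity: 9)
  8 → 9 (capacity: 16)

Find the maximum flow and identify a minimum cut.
Max flow = 16, Min cut edges: (8,9)

Maximum flow: 16
Minimum cut: (8,9)
Partition: S = [0, 1, 2, 3, 4, 5, 6, 7, 8], T = [9]

Max-flow min-cut theorem verified: both equal 16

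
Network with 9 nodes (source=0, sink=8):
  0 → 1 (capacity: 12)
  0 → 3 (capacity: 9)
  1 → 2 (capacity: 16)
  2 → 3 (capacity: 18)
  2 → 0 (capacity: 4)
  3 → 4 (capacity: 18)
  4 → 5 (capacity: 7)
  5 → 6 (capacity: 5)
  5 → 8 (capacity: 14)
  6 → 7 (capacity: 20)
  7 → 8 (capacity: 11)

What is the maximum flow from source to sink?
Maximum flow = 7

Max flow: 7

Flow assignment:
  0 → 1: 11/12
  1 → 2: 11/16
  2 → 3: 7/18
  2 → 0: 4/4
  3 → 4: 7/18
  4 → 5: 7/7
  5 → 8: 7/14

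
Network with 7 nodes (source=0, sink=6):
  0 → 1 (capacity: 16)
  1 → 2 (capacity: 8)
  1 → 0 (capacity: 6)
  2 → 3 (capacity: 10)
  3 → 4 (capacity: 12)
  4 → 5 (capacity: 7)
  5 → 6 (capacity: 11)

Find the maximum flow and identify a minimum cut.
Max flow = 7, Min cut edges: (4,5)

Maximum flow: 7
Minimum cut: (4,5)
Partition: S = [0, 1, 2, 3, 4], T = [5, 6]

Max-flow min-cut theorem verified: both equal 7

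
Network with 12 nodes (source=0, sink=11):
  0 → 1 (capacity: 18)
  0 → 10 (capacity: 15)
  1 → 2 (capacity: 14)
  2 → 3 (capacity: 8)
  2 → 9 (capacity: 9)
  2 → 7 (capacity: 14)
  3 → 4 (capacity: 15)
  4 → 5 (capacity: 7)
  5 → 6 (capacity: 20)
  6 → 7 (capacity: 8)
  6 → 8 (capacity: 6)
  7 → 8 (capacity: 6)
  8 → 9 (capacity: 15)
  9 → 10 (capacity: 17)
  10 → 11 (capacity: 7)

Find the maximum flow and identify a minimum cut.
Max flow = 7, Min cut edges: (10,11)

Maximum flow: 7
Minimum cut: (10,11)
Partition: S = [0, 1, 2, 3, 4, 5, 6, 7, 8, 9, 10], T = [11]

Max-flow min-cut theorem verified: both equal 7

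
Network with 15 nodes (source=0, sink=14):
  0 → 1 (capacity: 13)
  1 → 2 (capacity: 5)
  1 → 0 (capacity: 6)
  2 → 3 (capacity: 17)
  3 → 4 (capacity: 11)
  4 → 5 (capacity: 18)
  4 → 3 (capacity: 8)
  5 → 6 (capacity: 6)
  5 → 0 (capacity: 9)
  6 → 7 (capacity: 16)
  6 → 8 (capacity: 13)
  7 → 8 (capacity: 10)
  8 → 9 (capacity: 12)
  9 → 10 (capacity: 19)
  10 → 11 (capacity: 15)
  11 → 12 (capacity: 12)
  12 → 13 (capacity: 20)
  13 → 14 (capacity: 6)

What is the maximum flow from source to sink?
Maximum flow = 5

Max flow: 5

Flow assignment:
  0 → 1: 5/13
  1 → 2: 5/5
  2 → 3: 5/17
  3 → 4: 5/11
  4 → 5: 5/18
  5 → 6: 5/6
  6 → 8: 5/13
  8 → 9: 5/12
  9 → 10: 5/19
  10 → 11: 5/15
  11 → 12: 5/12
  12 → 13: 5/20
  13 → 14: 5/6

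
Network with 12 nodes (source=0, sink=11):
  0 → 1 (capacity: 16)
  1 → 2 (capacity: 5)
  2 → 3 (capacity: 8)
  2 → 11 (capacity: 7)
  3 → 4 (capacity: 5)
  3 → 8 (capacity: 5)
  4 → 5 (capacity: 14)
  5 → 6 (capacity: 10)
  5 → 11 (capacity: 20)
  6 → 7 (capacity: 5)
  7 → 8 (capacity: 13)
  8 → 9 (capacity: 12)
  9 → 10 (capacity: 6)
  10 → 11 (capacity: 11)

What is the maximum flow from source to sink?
Maximum flow = 5

Max flow: 5

Flow assignment:
  0 → 1: 5/16
  1 → 2: 5/5
  2 → 11: 5/7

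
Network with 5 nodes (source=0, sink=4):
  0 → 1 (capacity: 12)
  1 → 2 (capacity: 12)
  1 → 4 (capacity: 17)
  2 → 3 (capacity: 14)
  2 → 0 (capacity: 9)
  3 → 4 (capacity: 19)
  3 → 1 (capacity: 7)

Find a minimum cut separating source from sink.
Min cut value = 12, edges: (0,1)

Min cut value: 12
Partition: S = [0], T = [1, 2, 3, 4]
Cut edges: (0,1)

By max-flow min-cut theorem, max flow = min cut = 12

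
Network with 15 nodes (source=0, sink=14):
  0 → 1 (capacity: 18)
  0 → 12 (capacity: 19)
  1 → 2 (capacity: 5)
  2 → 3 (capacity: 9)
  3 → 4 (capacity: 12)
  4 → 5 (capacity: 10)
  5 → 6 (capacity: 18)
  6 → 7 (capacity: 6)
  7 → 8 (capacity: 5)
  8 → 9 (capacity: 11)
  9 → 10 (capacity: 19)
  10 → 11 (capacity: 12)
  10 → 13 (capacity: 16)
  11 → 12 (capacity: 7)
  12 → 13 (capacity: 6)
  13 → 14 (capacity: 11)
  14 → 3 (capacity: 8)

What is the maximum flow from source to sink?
Maximum flow = 11

Max flow: 11

Flow assignment:
  0 → 1: 5/18
  0 → 12: 6/19
  1 → 2: 5/5
  2 → 3: 5/9
  3 → 4: 5/12
  4 → 5: 5/10
  5 → 6: 5/18
  6 → 7: 5/6
  7 → 8: 5/5
  8 → 9: 5/11
  9 → 10: 5/19
  10 → 13: 5/16
  12 → 13: 6/6
  13 → 14: 11/11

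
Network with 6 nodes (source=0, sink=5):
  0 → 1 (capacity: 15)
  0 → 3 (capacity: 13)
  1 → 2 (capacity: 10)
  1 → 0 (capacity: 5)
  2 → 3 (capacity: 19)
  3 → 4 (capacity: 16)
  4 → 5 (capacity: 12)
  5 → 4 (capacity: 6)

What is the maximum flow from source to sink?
Maximum flow = 12

Max flow: 12

Flow assignment:
  0 → 1: 10/15
  0 → 3: 2/13
  1 → 2: 10/10
  2 → 3: 10/19
  3 → 4: 12/16
  4 → 5: 12/12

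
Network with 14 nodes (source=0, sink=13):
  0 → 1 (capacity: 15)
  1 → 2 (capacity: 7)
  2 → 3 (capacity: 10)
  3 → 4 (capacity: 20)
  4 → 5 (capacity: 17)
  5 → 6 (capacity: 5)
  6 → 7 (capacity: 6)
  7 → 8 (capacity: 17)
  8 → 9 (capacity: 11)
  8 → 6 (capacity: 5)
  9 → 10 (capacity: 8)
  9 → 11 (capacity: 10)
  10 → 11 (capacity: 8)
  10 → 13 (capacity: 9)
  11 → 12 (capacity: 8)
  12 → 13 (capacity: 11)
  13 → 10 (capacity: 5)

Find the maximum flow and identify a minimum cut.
Max flow = 5, Min cut edges: (5,6)

Maximum flow: 5
Minimum cut: (5,6)
Partition: S = [0, 1, 2, 3, 4, 5], T = [6, 7, 8, 9, 10, 11, 12, 13]

Max-flow min-cut theorem verified: both equal 5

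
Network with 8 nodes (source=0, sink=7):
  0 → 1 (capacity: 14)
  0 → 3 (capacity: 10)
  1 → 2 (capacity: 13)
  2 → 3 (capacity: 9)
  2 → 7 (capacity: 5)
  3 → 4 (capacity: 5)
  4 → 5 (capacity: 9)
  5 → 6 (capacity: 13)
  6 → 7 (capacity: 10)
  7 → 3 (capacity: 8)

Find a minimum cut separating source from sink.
Min cut value = 10, edges: (2,7), (3,4)

Min cut value: 10
Partition: S = [0, 1, 2, 3], T = [4, 5, 6, 7]
Cut edges: (2,7), (3,4)

By max-flow min-cut theorem, max flow = min cut = 10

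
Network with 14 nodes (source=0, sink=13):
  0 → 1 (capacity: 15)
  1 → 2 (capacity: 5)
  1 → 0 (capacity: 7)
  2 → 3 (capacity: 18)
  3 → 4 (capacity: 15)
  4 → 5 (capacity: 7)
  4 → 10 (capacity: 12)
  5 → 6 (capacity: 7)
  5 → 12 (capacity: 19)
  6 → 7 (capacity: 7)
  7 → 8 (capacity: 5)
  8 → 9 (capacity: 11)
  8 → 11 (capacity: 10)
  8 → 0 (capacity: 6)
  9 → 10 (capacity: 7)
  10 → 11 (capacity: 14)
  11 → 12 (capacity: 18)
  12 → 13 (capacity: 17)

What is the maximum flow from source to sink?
Maximum flow = 5

Max flow: 5

Flow assignment:
  0 → 1: 5/15
  1 → 2: 5/5
  2 → 3: 5/18
  3 → 4: 5/15
  4 → 5: 5/7
  5 → 12: 5/19
  12 → 13: 5/17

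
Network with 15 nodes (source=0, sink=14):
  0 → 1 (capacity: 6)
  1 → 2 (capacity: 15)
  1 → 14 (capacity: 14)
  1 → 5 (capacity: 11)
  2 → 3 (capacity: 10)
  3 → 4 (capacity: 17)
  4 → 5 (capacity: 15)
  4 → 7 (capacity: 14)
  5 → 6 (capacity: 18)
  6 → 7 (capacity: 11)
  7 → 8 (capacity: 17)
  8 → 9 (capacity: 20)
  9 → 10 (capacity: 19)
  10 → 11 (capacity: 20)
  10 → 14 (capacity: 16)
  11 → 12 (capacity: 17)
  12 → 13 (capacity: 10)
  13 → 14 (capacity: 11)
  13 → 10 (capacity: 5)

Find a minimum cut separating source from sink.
Min cut value = 6, edges: (0,1)

Min cut value: 6
Partition: S = [0], T = [1, 2, 3, 4, 5, 6, 7, 8, 9, 10, 11, 12, 13, 14]
Cut edges: (0,1)

By max-flow min-cut theorem, max flow = min cut = 6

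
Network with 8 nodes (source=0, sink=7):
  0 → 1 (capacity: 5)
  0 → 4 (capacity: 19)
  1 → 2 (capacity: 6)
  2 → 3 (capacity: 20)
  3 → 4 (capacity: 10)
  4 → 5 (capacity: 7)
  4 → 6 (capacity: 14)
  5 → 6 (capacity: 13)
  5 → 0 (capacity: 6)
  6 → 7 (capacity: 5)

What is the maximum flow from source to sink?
Maximum flow = 5

Max flow: 5

Flow assignment:
  0 → 1: 2/5
  0 → 4: 9/19
  1 → 2: 2/6
  2 → 3: 2/20
  3 → 4: 2/10
  4 → 5: 6/7
  4 → 6: 5/14
  5 → 0: 6/6
  6 → 7: 5/5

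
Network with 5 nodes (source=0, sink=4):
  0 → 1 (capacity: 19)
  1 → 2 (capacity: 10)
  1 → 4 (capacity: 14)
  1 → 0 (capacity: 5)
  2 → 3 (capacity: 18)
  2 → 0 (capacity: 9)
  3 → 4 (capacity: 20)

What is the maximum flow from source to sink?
Maximum flow = 19

Max flow: 19

Flow assignment:
  0 → 1: 19/19
  1 → 2: 5/10
  1 → 4: 14/14
  2 → 3: 5/18
  3 → 4: 5/20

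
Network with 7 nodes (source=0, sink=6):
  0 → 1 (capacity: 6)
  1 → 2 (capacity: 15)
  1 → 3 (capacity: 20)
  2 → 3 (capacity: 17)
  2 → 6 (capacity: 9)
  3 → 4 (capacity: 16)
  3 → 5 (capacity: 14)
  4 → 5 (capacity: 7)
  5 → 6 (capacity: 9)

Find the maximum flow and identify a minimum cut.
Max flow = 6, Min cut edges: (0,1)

Maximum flow: 6
Minimum cut: (0,1)
Partition: S = [0], T = [1, 2, 3, 4, 5, 6]

Max-flow min-cut theorem verified: both equal 6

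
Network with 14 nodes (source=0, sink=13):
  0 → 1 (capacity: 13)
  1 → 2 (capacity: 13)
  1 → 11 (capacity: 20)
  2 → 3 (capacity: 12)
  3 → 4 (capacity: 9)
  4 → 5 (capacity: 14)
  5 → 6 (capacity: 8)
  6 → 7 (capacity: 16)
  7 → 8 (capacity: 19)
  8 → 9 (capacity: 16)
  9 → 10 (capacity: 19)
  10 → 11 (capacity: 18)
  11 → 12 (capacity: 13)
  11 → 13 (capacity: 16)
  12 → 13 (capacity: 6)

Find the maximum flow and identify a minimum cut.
Max flow = 13, Min cut edges: (0,1)

Maximum flow: 13
Minimum cut: (0,1)
Partition: S = [0], T = [1, 2, 3, 4, 5, 6, 7, 8, 9, 10, 11, 12, 13]

Max-flow min-cut theorem verified: both equal 13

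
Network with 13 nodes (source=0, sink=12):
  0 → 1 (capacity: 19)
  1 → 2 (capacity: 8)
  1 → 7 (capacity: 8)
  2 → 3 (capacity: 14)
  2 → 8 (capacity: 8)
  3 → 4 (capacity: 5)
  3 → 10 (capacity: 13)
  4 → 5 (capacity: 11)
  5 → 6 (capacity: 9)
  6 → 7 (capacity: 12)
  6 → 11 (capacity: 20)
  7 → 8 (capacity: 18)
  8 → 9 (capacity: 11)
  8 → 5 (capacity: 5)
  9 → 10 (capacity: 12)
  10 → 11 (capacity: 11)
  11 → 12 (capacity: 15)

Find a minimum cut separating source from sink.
Min cut value = 15, edges: (11,12)

Min cut value: 15
Partition: S = [0, 1, 2, 3, 4, 5, 6, 7, 8, 9, 10, 11], T = [12]
Cut edges: (11,12)

By max-flow min-cut theorem, max flow = min cut = 15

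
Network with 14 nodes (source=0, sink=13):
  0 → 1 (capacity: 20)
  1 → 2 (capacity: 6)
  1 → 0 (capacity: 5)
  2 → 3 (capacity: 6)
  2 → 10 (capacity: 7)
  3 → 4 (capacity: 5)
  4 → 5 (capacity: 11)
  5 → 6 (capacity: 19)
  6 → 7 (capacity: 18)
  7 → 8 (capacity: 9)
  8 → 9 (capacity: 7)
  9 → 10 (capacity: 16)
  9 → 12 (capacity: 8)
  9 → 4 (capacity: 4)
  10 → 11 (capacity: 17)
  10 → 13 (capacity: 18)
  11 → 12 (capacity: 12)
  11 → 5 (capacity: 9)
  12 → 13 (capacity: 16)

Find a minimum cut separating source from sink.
Min cut value = 6, edges: (1,2)

Min cut value: 6
Partition: S = [0, 1], T = [2, 3, 4, 5, 6, 7, 8, 9, 10, 11, 12, 13]
Cut edges: (1,2)

By max-flow min-cut theorem, max flow = min cut = 6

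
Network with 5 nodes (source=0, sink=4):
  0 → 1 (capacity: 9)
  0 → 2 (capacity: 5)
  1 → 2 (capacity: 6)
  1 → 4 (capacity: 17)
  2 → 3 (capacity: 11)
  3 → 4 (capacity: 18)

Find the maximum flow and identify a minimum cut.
Max flow = 14, Min cut edges: (0,1), (0,2)

Maximum flow: 14
Minimum cut: (0,1), (0,2)
Partition: S = [0], T = [1, 2, 3, 4]

Max-flow min-cut theorem verified: both equal 14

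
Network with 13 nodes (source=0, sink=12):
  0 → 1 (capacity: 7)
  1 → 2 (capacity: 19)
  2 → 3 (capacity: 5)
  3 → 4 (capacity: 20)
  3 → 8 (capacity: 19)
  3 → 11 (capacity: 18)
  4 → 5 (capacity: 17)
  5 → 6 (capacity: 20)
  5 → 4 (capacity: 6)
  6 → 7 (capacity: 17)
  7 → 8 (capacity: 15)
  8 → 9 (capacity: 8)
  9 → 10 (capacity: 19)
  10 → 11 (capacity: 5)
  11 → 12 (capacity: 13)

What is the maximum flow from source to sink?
Maximum flow = 5

Max flow: 5

Flow assignment:
  0 → 1: 5/7
  1 → 2: 5/19
  2 → 3: 5/5
  3 → 11: 5/18
  11 → 12: 5/13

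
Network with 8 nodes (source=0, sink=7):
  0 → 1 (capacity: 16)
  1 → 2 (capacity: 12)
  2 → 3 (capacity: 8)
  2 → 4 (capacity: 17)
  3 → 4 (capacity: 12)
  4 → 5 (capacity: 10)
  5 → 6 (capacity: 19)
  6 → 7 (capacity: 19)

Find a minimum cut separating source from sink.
Min cut value = 10, edges: (4,5)

Min cut value: 10
Partition: S = [0, 1, 2, 3, 4], T = [5, 6, 7]
Cut edges: (4,5)

By max-flow min-cut theorem, max flow = min cut = 10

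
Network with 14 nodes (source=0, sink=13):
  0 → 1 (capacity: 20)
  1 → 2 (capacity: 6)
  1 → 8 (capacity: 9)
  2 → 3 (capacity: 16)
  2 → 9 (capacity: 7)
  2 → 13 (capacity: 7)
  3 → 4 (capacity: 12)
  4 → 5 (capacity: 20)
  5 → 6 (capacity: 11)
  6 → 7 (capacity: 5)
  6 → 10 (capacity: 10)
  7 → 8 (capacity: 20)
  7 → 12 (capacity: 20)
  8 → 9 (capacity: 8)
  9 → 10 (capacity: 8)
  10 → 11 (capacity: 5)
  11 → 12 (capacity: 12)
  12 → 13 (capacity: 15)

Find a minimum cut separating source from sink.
Min cut value = 11, edges: (1,2), (10,11)

Min cut value: 11
Partition: S = [0, 1, 8, 9, 10], T = [2, 3, 4, 5, 6, 7, 11, 12, 13]
Cut edges: (1,2), (10,11)

By max-flow min-cut theorem, max flow = min cut = 11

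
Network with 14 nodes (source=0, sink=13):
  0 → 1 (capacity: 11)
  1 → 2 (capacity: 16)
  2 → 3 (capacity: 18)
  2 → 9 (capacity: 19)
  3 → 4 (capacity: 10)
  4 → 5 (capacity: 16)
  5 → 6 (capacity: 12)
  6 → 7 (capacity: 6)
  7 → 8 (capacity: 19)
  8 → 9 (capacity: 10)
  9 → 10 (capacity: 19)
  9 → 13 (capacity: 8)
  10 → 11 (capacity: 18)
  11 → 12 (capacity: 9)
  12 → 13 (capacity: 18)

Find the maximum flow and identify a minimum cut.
Max flow = 11, Min cut edges: (0,1)

Maximum flow: 11
Minimum cut: (0,1)
Partition: S = [0], T = [1, 2, 3, 4, 5, 6, 7, 8, 9, 10, 11, 12, 13]

Max-flow min-cut theorem verified: both equal 11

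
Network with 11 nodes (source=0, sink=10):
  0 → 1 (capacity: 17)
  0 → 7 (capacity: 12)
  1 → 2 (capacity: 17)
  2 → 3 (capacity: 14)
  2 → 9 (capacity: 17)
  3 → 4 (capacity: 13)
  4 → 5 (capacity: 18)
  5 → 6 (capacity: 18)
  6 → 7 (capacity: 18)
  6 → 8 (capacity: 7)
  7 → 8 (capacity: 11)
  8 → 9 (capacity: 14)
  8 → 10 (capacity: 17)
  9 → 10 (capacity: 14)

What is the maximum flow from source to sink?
Maximum flow = 28

Max flow: 28

Flow assignment:
  0 → 1: 17/17
  0 → 7: 11/12
  1 → 2: 17/17
  2 → 3: 3/14
  2 → 9: 14/17
  3 → 4: 3/13
  4 → 5: 3/18
  5 → 6: 3/18
  6 → 8: 3/7
  7 → 8: 11/11
  8 → 10: 14/17
  9 → 10: 14/14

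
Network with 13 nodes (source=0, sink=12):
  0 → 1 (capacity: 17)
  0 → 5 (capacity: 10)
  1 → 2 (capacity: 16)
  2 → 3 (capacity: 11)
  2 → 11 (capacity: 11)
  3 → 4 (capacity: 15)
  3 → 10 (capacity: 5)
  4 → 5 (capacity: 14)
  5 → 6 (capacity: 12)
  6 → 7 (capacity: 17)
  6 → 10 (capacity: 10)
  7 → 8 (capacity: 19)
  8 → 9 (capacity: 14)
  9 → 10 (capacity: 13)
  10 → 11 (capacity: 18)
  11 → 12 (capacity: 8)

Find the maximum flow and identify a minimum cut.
Max flow = 8, Min cut edges: (11,12)

Maximum flow: 8
Minimum cut: (11,12)
Partition: S = [0, 1, 2, 3, 4, 5, 6, 7, 8, 9, 10, 11], T = [12]

Max-flow min-cut theorem verified: both equal 8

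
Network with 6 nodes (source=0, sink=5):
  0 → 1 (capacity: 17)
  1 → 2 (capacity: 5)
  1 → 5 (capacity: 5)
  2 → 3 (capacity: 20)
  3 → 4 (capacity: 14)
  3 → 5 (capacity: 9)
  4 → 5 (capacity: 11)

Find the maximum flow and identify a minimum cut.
Max flow = 10, Min cut edges: (1,2), (1,5)

Maximum flow: 10
Minimum cut: (1,2), (1,5)
Partition: S = [0, 1], T = [2, 3, 4, 5]

Max-flow min-cut theorem verified: both equal 10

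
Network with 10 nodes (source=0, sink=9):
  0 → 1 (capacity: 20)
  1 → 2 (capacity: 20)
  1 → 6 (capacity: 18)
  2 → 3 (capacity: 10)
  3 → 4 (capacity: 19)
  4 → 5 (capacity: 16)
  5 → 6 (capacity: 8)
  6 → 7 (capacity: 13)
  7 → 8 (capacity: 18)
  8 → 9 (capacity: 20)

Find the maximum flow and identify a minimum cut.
Max flow = 13, Min cut edges: (6,7)

Maximum flow: 13
Minimum cut: (6,7)
Partition: S = [0, 1, 2, 3, 4, 5, 6], T = [7, 8, 9]

Max-flow min-cut theorem verified: both equal 13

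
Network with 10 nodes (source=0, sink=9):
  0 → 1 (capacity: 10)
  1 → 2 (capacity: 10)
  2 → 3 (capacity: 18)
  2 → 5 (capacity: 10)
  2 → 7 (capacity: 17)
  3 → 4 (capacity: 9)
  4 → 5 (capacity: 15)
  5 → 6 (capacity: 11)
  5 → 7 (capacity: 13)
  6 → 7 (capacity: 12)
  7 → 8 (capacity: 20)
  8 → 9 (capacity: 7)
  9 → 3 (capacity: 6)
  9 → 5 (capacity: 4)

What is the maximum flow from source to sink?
Maximum flow = 7

Max flow: 7

Flow assignment:
  0 → 1: 7/10
  1 → 2: 7/10
  2 → 7: 7/17
  7 → 8: 7/20
  8 → 9: 7/7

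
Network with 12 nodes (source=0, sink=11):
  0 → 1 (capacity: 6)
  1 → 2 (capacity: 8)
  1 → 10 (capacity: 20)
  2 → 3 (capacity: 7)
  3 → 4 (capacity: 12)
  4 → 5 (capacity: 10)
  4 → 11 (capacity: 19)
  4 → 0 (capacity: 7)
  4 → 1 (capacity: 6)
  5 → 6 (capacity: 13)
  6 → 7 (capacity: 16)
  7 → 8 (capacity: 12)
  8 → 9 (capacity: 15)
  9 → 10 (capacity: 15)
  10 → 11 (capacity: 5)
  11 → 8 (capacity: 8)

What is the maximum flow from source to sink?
Maximum flow = 6

Max flow: 6

Flow assignment:
  0 → 1: 6/6
  1 → 2: 1/8
  1 → 10: 5/20
  2 → 3: 1/7
  3 → 4: 1/12
  4 → 11: 1/19
  10 → 11: 5/5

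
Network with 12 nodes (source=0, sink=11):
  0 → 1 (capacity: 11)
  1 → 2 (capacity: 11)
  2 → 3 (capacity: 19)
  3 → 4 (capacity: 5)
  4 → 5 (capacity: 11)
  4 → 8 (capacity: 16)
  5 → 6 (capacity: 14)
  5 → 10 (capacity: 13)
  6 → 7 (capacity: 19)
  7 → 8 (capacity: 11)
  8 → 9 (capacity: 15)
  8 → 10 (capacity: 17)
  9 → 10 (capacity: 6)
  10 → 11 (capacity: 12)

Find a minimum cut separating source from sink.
Min cut value = 5, edges: (3,4)

Min cut value: 5
Partition: S = [0, 1, 2, 3], T = [4, 5, 6, 7, 8, 9, 10, 11]
Cut edges: (3,4)

By max-flow min-cut theorem, max flow = min cut = 5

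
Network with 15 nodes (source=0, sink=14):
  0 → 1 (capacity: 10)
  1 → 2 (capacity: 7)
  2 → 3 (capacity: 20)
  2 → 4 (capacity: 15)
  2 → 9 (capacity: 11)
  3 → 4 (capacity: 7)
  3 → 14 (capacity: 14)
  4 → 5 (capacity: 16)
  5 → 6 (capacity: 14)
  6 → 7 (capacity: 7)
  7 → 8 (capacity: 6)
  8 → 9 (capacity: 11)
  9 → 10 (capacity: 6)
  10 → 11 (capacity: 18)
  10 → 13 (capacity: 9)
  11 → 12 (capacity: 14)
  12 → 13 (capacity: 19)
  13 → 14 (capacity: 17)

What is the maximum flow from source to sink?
Maximum flow = 7

Max flow: 7

Flow assignment:
  0 → 1: 7/10
  1 → 2: 7/7
  2 → 3: 7/20
  3 → 14: 7/14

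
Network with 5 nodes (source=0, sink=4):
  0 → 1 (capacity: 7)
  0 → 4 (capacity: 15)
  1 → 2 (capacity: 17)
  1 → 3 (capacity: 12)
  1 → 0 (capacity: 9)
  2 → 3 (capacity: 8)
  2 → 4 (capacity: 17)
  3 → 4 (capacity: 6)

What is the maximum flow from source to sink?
Maximum flow = 22

Max flow: 22

Flow assignment:
  0 → 1: 7/7
  0 → 4: 15/15
  1 → 2: 7/17
  2 → 4: 7/17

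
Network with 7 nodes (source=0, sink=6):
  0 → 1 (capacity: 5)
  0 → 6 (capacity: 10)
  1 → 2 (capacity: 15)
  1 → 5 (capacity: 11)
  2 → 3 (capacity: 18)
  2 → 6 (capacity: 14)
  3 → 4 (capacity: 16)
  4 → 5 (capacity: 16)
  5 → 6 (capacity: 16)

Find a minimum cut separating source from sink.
Min cut value = 15, edges: (0,1), (0,6)

Min cut value: 15
Partition: S = [0], T = [1, 2, 3, 4, 5, 6]
Cut edges: (0,1), (0,6)

By max-flow min-cut theorem, max flow = min cut = 15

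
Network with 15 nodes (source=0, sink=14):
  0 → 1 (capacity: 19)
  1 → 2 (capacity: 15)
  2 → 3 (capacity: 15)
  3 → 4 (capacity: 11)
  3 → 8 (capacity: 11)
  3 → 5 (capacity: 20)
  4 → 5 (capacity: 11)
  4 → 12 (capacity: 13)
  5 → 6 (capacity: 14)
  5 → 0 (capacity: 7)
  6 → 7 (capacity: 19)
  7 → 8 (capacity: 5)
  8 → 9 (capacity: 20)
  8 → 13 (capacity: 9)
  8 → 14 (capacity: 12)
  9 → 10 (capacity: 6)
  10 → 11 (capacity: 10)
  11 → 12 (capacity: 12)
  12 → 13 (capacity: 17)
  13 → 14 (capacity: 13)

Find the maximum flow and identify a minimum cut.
Max flow = 15, Min cut edges: (2,3)

Maximum flow: 15
Minimum cut: (2,3)
Partition: S = [0, 1, 2], T = [3, 4, 5, 6, 7, 8, 9, 10, 11, 12, 13, 14]

Max-flow min-cut theorem verified: both equal 15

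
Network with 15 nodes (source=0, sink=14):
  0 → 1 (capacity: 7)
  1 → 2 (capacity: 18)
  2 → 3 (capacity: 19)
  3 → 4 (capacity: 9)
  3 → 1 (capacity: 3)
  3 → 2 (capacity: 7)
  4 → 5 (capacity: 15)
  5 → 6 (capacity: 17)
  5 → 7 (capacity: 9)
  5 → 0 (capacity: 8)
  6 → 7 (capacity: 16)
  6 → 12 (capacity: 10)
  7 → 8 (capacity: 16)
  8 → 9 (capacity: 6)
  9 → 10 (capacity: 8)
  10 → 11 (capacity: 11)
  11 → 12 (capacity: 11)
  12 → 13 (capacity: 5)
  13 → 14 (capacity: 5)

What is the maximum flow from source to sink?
Maximum flow = 5

Max flow: 5

Flow assignment:
  0 → 1: 7/7
  1 → 2: 7/18
  2 → 3: 7/19
  3 → 4: 7/9
  4 → 5: 7/15
  5 → 6: 5/17
  5 → 0: 2/8
  6 → 12: 5/10
  12 → 13: 5/5
  13 → 14: 5/5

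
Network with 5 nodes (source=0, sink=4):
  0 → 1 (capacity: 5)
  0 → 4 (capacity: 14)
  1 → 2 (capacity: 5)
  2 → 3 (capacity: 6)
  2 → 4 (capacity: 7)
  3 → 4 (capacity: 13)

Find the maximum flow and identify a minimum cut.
Max flow = 19, Min cut edges: (0,4), (1,2)

Maximum flow: 19
Minimum cut: (0,4), (1,2)
Partition: S = [0, 1], T = [2, 3, 4]

Max-flow min-cut theorem verified: both equal 19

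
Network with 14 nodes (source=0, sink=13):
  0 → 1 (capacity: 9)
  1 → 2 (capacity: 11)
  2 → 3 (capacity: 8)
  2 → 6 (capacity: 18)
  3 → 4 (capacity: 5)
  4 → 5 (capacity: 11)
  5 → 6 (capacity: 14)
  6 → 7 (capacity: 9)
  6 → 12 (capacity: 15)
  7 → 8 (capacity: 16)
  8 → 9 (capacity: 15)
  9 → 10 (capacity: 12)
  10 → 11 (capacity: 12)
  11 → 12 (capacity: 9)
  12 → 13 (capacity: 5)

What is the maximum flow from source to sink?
Maximum flow = 5

Max flow: 5

Flow assignment:
  0 → 1: 5/9
  1 → 2: 5/11
  2 → 6: 5/18
  6 → 12: 5/15
  12 → 13: 5/5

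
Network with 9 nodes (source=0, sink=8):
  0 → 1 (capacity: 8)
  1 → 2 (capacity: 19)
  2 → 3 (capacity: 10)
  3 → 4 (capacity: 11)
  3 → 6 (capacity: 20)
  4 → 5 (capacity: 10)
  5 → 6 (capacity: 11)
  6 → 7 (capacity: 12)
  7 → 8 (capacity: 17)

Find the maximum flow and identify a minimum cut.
Max flow = 8, Min cut edges: (0,1)

Maximum flow: 8
Minimum cut: (0,1)
Partition: S = [0], T = [1, 2, 3, 4, 5, 6, 7, 8]

Max-flow min-cut theorem verified: both equal 8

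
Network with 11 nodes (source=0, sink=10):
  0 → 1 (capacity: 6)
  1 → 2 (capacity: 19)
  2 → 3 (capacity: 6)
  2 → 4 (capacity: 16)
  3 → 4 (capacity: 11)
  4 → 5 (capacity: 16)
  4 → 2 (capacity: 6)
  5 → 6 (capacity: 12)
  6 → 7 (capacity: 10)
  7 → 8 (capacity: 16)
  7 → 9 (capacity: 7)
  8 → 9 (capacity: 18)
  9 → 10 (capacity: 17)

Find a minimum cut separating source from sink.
Min cut value = 6, edges: (0,1)

Min cut value: 6
Partition: S = [0], T = [1, 2, 3, 4, 5, 6, 7, 8, 9, 10]
Cut edges: (0,1)

By max-flow min-cut theorem, max flow = min cut = 6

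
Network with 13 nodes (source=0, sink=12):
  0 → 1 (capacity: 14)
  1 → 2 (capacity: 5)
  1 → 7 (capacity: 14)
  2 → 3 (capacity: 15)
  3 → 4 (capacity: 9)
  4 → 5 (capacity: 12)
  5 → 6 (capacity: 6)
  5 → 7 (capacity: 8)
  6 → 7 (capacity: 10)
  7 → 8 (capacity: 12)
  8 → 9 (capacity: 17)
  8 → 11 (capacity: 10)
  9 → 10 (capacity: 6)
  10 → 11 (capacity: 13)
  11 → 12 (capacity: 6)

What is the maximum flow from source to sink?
Maximum flow = 6

Max flow: 6

Flow assignment:
  0 → 1: 6/14
  1 → 2: 2/5
  1 → 7: 4/14
  2 → 3: 2/15
  3 → 4: 2/9
  4 → 5: 2/12
  5 → 7: 2/8
  7 → 8: 6/12
  8 → 9: 2/17
  8 → 11: 4/10
  9 → 10: 2/6
  10 → 11: 2/13
  11 → 12: 6/6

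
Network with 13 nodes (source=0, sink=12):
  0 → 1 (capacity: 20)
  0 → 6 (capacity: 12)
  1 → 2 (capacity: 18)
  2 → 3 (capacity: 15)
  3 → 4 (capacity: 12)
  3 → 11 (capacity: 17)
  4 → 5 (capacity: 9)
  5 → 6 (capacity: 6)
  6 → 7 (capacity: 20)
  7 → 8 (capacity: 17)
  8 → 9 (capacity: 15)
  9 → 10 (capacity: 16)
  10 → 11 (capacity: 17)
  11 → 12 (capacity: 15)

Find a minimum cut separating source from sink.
Min cut value = 15, edges: (11,12)

Min cut value: 15
Partition: S = [0, 1, 2, 3, 4, 5, 6, 7, 8, 9, 10, 11], T = [12]
Cut edges: (11,12)

By max-flow min-cut theorem, max flow = min cut = 15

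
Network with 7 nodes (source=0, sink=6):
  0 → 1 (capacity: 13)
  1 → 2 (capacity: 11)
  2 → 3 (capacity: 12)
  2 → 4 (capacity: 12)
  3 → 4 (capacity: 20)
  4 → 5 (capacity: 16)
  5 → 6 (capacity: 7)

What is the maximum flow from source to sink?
Maximum flow = 7

Max flow: 7

Flow assignment:
  0 → 1: 7/13
  1 → 2: 7/11
  2 → 4: 7/12
  4 → 5: 7/16
  5 → 6: 7/7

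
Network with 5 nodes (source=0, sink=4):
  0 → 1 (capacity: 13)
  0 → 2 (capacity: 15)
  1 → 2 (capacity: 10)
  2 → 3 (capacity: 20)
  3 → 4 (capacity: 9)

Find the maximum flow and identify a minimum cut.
Max flow = 9, Min cut edges: (3,4)

Maximum flow: 9
Minimum cut: (3,4)
Partition: S = [0, 1, 2, 3], T = [4]

Max-flow min-cut theorem verified: both equal 9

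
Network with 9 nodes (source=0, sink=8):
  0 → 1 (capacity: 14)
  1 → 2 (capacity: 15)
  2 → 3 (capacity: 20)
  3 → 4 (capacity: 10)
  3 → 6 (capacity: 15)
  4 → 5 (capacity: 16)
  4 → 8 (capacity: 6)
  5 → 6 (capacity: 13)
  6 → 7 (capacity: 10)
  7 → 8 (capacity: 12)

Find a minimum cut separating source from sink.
Min cut value = 14, edges: (0,1)

Min cut value: 14
Partition: S = [0], T = [1, 2, 3, 4, 5, 6, 7, 8]
Cut edges: (0,1)

By max-flow min-cut theorem, max flow = min cut = 14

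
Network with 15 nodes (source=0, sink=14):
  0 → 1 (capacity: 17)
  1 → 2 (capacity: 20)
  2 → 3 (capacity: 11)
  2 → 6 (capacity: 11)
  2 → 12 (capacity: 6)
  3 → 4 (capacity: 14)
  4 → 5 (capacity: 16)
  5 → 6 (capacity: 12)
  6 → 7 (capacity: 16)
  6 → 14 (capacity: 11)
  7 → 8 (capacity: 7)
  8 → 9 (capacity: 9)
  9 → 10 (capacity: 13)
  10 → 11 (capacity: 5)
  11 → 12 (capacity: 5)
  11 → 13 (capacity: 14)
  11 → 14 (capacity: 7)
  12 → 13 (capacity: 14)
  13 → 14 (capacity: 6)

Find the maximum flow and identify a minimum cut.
Max flow = 17, Min cut edges: (0,1)

Maximum flow: 17
Minimum cut: (0,1)
Partition: S = [0], T = [1, 2, 3, 4, 5, 6, 7, 8, 9, 10, 11, 12, 13, 14]

Max-flow min-cut theorem verified: both equal 17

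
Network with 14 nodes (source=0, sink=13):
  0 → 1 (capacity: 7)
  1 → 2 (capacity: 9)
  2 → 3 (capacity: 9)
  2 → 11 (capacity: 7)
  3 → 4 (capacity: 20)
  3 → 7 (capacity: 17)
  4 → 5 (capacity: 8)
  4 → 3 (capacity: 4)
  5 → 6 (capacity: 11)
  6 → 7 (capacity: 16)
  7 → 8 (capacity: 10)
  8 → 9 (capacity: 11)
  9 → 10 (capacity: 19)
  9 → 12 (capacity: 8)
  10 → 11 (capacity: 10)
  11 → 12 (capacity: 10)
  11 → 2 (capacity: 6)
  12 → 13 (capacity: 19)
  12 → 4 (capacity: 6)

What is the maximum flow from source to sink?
Maximum flow = 7

Max flow: 7

Flow assignment:
  0 → 1: 7/7
  1 → 2: 7/9
  2 → 11: 7/7
  11 → 12: 7/10
  12 → 13: 7/19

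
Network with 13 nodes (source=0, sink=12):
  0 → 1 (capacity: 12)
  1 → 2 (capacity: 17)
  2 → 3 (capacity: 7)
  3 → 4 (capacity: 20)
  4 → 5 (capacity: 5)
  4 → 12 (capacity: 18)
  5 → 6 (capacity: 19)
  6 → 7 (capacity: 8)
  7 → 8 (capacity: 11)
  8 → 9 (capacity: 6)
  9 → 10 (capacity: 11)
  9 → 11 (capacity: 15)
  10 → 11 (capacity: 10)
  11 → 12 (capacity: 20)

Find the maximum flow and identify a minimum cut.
Max flow = 7, Min cut edges: (2,3)

Maximum flow: 7
Minimum cut: (2,3)
Partition: S = [0, 1, 2], T = [3, 4, 5, 6, 7, 8, 9, 10, 11, 12]

Max-flow min-cut theorem verified: both equal 7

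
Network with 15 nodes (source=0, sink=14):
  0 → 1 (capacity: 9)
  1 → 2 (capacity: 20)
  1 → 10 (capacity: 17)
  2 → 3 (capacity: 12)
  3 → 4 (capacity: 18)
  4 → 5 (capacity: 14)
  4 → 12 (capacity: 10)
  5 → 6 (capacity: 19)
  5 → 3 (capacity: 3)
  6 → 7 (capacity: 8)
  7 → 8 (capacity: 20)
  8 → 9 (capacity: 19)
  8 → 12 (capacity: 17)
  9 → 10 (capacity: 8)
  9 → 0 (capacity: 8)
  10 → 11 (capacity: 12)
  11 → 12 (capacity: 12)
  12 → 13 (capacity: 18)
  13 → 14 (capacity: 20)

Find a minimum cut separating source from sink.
Min cut value = 9, edges: (0,1)

Min cut value: 9
Partition: S = [0], T = [1, 2, 3, 4, 5, 6, 7, 8, 9, 10, 11, 12, 13, 14]
Cut edges: (0,1)

By max-flow min-cut theorem, max flow = min cut = 9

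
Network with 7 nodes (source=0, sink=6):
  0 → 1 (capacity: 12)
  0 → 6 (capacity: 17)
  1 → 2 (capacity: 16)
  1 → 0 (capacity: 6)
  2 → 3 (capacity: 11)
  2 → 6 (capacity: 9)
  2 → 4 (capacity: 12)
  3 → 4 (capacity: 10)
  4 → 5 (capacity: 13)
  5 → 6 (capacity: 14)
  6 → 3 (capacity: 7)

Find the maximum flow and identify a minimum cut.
Max flow = 29, Min cut edges: (0,1), (0,6)

Maximum flow: 29
Minimum cut: (0,1), (0,6)
Partition: S = [0], T = [1, 2, 3, 4, 5, 6]

Max-flow min-cut theorem verified: both equal 29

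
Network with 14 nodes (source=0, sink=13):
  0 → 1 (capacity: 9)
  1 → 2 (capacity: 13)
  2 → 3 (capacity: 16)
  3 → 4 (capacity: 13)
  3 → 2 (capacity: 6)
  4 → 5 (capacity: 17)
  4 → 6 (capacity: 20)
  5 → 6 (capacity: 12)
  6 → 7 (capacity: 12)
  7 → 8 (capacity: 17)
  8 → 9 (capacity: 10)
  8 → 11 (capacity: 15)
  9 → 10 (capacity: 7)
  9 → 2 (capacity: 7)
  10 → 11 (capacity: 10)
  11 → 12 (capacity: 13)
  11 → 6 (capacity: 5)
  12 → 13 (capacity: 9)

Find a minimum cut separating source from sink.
Min cut value = 9, edges: (12,13)

Min cut value: 9
Partition: S = [0, 1, 2, 3, 4, 5, 6, 7, 8, 9, 10, 11, 12], T = [13]
Cut edges: (12,13)

By max-flow min-cut theorem, max flow = min cut = 9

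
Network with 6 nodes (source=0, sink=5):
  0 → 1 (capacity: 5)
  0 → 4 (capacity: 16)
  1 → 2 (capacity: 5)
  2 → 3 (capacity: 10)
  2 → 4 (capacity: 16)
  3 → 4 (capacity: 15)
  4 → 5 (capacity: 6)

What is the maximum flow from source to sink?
Maximum flow = 6

Max flow: 6

Flow assignment:
  0 → 1: 5/5
  0 → 4: 1/16
  1 → 2: 5/5
  2 → 4: 5/16
  4 → 5: 6/6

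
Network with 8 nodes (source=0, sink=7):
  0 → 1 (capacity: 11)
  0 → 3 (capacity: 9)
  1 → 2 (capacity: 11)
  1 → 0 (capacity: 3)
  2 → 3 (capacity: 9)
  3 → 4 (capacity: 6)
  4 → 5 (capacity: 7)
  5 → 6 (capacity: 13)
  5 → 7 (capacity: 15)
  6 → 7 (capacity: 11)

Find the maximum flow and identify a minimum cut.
Max flow = 6, Min cut edges: (3,4)

Maximum flow: 6
Minimum cut: (3,4)
Partition: S = [0, 1, 2, 3], T = [4, 5, 6, 7]

Max-flow min-cut theorem verified: both equal 6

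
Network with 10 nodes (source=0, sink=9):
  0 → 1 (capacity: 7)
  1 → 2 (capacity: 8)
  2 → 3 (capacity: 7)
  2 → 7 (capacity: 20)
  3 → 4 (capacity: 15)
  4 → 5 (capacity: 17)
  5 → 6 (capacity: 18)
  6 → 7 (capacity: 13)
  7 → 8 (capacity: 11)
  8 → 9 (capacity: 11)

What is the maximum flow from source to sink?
Maximum flow = 7

Max flow: 7

Flow assignment:
  0 → 1: 7/7
  1 → 2: 7/8
  2 → 7: 7/20
  7 → 8: 7/11
  8 → 9: 7/11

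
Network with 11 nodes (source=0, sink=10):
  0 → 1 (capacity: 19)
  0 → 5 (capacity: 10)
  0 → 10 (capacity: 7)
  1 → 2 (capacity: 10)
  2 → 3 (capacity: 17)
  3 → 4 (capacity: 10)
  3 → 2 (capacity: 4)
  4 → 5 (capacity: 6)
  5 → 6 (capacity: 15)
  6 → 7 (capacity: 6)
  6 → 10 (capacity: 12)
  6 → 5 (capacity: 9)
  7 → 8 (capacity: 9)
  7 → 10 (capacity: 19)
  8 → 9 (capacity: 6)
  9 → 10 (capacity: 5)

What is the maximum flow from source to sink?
Maximum flow = 22

Max flow: 22

Flow assignment:
  0 → 1: 6/19
  0 → 5: 9/10
  0 → 10: 7/7
  1 → 2: 6/10
  2 → 3: 6/17
  3 → 4: 6/10
  4 → 5: 6/6
  5 → 6: 15/15
  6 → 7: 3/6
  6 → 10: 12/12
  7 → 10: 3/19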